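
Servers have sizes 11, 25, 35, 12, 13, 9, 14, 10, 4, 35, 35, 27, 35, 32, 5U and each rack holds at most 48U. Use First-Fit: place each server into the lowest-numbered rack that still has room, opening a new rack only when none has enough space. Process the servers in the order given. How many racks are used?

Put 11U in rack 1; 37U remain.
Put 25U in rack 1; 12U remain.
Put 35U in rack 2; 13U remain.
Put 12U in rack 1; 0U remain.
Put 13U in rack 2; 0U remain.
Put 9U in rack 3; 39U remain.
Put 14U in rack 3; 25U remain.
Put 10U in rack 3; 15U remain.
Put 4U in rack 3; 11U remain.
Put 35U in rack 4; 13U remain.
Put 35U in rack 5; 13U remain.
Put 27U in rack 6; 21U remain.
Put 35U in rack 7; 13U remain.
Put 32U in rack 8; 16U remain.
Put 5U in rack 3; 6U remain.

8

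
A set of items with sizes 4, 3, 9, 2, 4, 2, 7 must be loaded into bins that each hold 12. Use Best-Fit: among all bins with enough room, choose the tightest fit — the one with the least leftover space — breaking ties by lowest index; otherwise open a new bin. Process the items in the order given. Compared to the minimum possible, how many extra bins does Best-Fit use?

0

Best-Fit: [4,3,4] [9,2] [2,7] → 3 bins.
Total size 31; any packing needs at least ⌈31/12⌉ = 3 bins.
So 3 is already optimal.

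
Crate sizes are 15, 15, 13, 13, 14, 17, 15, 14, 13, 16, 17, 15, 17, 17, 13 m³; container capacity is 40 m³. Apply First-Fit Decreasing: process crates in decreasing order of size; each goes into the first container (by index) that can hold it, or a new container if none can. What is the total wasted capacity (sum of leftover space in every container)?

Sorted descending: 17, 17, 17, 17, 16, 15, 15, 15, 15, 14, 14, 13, 13, 13, 13.
container 1: place 17 m³, 23 m³ left
container 1: place 17 m³, 6 m³ left
container 2: place 17 m³, 23 m³ left
container 2: place 17 m³, 6 m³ left
container 3: place 16 m³, 24 m³ left
container 3: place 15 m³, 9 m³ left
container 4: place 15 m³, 25 m³ left
container 4: place 15 m³, 10 m³ left
container 5: place 15 m³, 25 m³ left
container 5: place 14 m³, 11 m³ left
container 6: place 14 m³, 26 m³ left
container 6: place 13 m³, 13 m³ left
container 6: place 13 m³, 0 m³ left
container 7: place 13 m³, 27 m³ left
container 7: place 13 m³, 14 m³ left
7 containers × 40 m³ = 280 m³; used 224 m³; unused 56 m³.

56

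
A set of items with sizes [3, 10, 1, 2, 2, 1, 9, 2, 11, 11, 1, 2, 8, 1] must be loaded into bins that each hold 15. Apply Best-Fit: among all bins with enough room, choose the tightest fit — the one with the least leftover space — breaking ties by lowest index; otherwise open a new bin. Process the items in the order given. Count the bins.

5

3 → bin 1 (remaining 12)
10 → bin 1 (remaining 2)
1 → bin 1 (remaining 1)
2 → bin 2 (remaining 13)
2 → bin 2 (remaining 11)
1 → bin 1 (remaining 0)
9 → bin 2 (remaining 2)
2 → bin 2 (remaining 0)
11 → bin 3 (remaining 4)
11 → bin 4 (remaining 4)
1 → bin 3 (remaining 3)
2 → bin 3 (remaining 1)
8 → bin 5 (remaining 7)
1 → bin 3 (remaining 0)
Final bins: [3,10,1,1] [2,2,9,2] [11,1,2,1] [11] [8].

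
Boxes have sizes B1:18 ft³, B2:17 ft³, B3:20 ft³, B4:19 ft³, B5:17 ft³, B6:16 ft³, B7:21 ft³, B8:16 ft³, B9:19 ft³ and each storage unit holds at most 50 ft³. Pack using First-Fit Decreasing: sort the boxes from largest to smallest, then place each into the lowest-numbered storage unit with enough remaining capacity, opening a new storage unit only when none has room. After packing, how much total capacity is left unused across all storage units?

Sorted descending: 21, 20, 19, 19, 18, 17, 17, 16, 16.
Put 21 ft³ in storage unit 1; 29 ft³ remain.
Put 20 ft³ in storage unit 1; 9 ft³ remain.
Put 19 ft³ in storage unit 2; 31 ft³ remain.
Put 19 ft³ in storage unit 2; 12 ft³ remain.
Put 18 ft³ in storage unit 3; 32 ft³ remain.
Put 17 ft³ in storage unit 3; 15 ft³ remain.
Put 17 ft³ in storage unit 4; 33 ft³ remain.
Put 16 ft³ in storage unit 4; 17 ft³ remain.
Put 16 ft³ in storage unit 4; 1 ft³ remain.
4 storage units × 50 ft³ = 200 ft³; used 163 ft³; unused 37 ft³.

37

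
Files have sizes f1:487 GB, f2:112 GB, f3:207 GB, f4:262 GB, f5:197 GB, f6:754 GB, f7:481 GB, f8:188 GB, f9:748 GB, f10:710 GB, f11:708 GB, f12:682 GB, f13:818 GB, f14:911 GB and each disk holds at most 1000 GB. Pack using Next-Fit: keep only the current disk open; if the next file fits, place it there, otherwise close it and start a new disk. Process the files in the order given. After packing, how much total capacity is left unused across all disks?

disk 1: place f1 (487 GB), 513 GB left
disk 1: place f2 (112 GB), 401 GB left
disk 1: place f3 (207 GB), 194 GB left
disk 2: place f4 (262 GB), 738 GB left
disk 2: place f5 (197 GB), 541 GB left
disk 3: place f6 (754 GB), 246 GB left
disk 4: place f7 (481 GB), 519 GB left
disk 4: place f8 (188 GB), 331 GB left
disk 5: place f9 (748 GB), 252 GB left
disk 6: place f10 (710 GB), 290 GB left
disk 7: place f11 (708 GB), 292 GB left
disk 8: place f12 (682 GB), 318 GB left
disk 9: place f13 (818 GB), 182 GB left
disk 10: place f14 (911 GB), 89 GB left
10 disks × 1000 GB = 10000 GB; used 7265 GB; unused 2735 GB.

2735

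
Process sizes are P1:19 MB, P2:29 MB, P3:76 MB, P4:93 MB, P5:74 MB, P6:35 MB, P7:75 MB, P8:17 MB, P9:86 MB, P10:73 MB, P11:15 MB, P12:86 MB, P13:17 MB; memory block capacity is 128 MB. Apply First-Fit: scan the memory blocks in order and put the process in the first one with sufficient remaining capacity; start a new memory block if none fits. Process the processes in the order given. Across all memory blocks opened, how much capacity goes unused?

P1 (19 MB) → memory block 1 (remaining 109 MB)
P2 (29 MB) → memory block 1 (remaining 80 MB)
P3 (76 MB) → memory block 1 (remaining 4 MB)
P4 (93 MB) → memory block 2 (remaining 35 MB)
P5 (74 MB) → memory block 3 (remaining 54 MB)
P6 (35 MB) → memory block 2 (remaining 0 MB)
P7 (75 MB) → memory block 4 (remaining 53 MB)
P8 (17 MB) → memory block 3 (remaining 37 MB)
P9 (86 MB) → memory block 5 (remaining 42 MB)
P10 (73 MB) → memory block 6 (remaining 55 MB)
P11 (15 MB) → memory block 3 (remaining 22 MB)
P12 (86 MB) → memory block 7 (remaining 42 MB)
P13 (17 MB) → memory block 3 (remaining 5 MB)
7 memory blocks × 128 MB = 896 MB; used 695 MB; unused 201 MB.

201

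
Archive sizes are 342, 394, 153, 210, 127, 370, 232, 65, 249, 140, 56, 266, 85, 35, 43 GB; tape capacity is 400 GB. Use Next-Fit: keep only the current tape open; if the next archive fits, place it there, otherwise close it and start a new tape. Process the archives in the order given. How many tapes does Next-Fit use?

9 tapes

Put 342 GB in tape 1; 58 GB remain.
Put 394 GB in tape 2; 6 GB remain.
Put 153 GB in tape 3; 247 GB remain.
Put 210 GB in tape 3; 37 GB remain.
Put 127 GB in tape 4; 273 GB remain.
Put 370 GB in tape 5; 30 GB remain.
Put 232 GB in tape 6; 168 GB remain.
Put 65 GB in tape 6; 103 GB remain.
Put 249 GB in tape 7; 151 GB remain.
Put 140 GB in tape 7; 11 GB remain.
Put 56 GB in tape 8; 344 GB remain.
Put 266 GB in tape 8; 78 GB remain.
Put 85 GB in tape 9; 315 GB remain.
Put 35 GB in tape 9; 280 GB remain.
Put 43 GB in tape 9; 237 GB remain.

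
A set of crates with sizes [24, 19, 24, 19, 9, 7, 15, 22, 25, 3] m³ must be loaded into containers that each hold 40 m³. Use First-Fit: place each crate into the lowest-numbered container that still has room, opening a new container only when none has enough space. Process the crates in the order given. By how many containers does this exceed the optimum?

0

First-Fit: [24,9,7] [19,19] [24,15] [22,3] [25] → 5 containers.
Total size 167 m³; any packing needs at least ⌈167/40⌉ = 5 containers.
So 5 is already optimal.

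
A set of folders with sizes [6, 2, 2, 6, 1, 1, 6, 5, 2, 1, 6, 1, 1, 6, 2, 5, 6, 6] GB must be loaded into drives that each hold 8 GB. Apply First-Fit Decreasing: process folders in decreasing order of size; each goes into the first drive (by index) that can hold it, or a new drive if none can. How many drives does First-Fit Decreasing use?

9 drives

Sorted descending: 6, 6, 6, 6, 6, 6, 6, 5, 5, 2, 2, 2, 2, 1, 1, 1, 1, 1.
6 GB → drive 1 (remaining 2 GB)
6 GB → drive 2 (remaining 2 GB)
6 GB → drive 3 (remaining 2 GB)
6 GB → drive 4 (remaining 2 GB)
6 GB → drive 5 (remaining 2 GB)
6 GB → drive 6 (remaining 2 GB)
6 GB → drive 7 (remaining 2 GB)
5 GB → drive 8 (remaining 3 GB)
5 GB → drive 9 (remaining 3 GB)
2 GB → drive 1 (remaining 0 GB)
2 GB → drive 2 (remaining 0 GB)
2 GB → drive 3 (remaining 0 GB)
2 GB → drive 4 (remaining 0 GB)
1 GB → drive 5 (remaining 1 GB)
1 GB → drive 5 (remaining 0 GB)
1 GB → drive 6 (remaining 1 GB)
1 GB → drive 6 (remaining 0 GB)
1 GB → drive 7 (remaining 1 GB)
Final drives: [6,2] [6,2] [6,2] [6,2] [6,1,1] [6,1,1] [6,1] [5] [5].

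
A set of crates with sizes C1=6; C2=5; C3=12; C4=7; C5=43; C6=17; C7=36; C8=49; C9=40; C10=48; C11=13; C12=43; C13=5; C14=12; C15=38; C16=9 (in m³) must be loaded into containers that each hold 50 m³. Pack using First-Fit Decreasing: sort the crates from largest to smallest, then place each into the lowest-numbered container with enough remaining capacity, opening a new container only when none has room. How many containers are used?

Sorted descending: 49, 48, 43, 43, 40, 38, 36, 17, 13, 12, 12, 9, 7, 6, 5, 5.
49 m³ → container 1 (remaining 1 m³)
48 m³ → container 2 (remaining 2 m³)
43 m³ → container 3 (remaining 7 m³)
43 m³ → container 4 (remaining 7 m³)
40 m³ → container 5 (remaining 10 m³)
38 m³ → container 6 (remaining 12 m³)
36 m³ → container 7 (remaining 14 m³)
17 m³ → container 8 (remaining 33 m³)
13 m³ → container 7 (remaining 1 m³)
12 m³ → container 6 (remaining 0 m³)
12 m³ → container 8 (remaining 21 m³)
9 m³ → container 5 (remaining 1 m³)
7 m³ → container 3 (remaining 0 m³)
6 m³ → container 4 (remaining 1 m³)
5 m³ → container 8 (remaining 16 m³)
5 m³ → container 8 (remaining 11 m³)
Final containers: [49] [48] [43,7] [43,6] [40,9] [38,12] [36,13] [17,12,5,5].

8 containers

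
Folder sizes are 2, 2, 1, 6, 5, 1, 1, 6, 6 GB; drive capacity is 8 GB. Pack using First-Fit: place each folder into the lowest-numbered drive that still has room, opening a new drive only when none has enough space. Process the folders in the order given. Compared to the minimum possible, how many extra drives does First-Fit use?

1

First-Fit: [2,2,1,1,1] [6] [5] [6] [6] → 5 drives.
Total size 30 GB; any packing needs at least ⌈30/8⌉ = 4 drives.
An optimal packing achieves that bound: [6,2] [6,2] [6,1,1] [5,1] → 4 drives.
Excess: 5 − 4 = 1.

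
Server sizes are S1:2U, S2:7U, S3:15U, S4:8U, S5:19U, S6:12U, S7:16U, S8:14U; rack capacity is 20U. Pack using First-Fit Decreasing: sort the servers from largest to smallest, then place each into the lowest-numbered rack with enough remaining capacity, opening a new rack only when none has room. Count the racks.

6

Sorted descending: 19, 16, 15, 14, 12, 8, 7, 2.
rack 1: place 19U, 1U left
rack 2: place 16U, 4U left
rack 3: place 15U, 5U left
rack 4: place 14U, 6U left
rack 5: place 12U, 8U left
rack 5: place 8U, 0U left
rack 6: place 7U, 13U left
rack 2: place 2U, 2U left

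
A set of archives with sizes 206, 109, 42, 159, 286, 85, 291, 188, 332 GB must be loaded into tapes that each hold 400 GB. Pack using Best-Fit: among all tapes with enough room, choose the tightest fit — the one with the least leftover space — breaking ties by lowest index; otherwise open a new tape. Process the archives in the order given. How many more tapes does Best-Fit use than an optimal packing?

Best-Fit: [206,109,42] [159,188] [286,85] [291] [332] → 5 tapes.
Total size 1698 GB; any packing needs at least ⌈1698/400⌉ = 5 tapes.
So 5 is already optimal.

0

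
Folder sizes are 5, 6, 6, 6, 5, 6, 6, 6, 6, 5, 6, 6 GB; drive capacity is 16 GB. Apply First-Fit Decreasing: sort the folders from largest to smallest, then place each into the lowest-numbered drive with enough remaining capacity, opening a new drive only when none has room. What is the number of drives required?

6

Sorted descending: 6, 6, 6, 6, 6, 6, 6, 6, 6, 5, 5, 5.
6 GB → drive 1 (remaining 10 GB)
6 GB → drive 1 (remaining 4 GB)
6 GB → drive 2 (remaining 10 GB)
6 GB → drive 2 (remaining 4 GB)
6 GB → drive 3 (remaining 10 GB)
6 GB → drive 3 (remaining 4 GB)
6 GB → drive 4 (remaining 10 GB)
6 GB → drive 4 (remaining 4 GB)
6 GB → drive 5 (remaining 10 GB)
5 GB → drive 5 (remaining 5 GB)
5 GB → drive 5 (remaining 0 GB)
5 GB → drive 6 (remaining 11 GB)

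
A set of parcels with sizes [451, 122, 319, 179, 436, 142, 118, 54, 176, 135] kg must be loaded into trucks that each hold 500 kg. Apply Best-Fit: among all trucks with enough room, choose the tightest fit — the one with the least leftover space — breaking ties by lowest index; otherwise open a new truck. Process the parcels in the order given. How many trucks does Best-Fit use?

5 trucks

451 kg → truck 1 (remaining 49 kg)
122 kg → truck 2 (remaining 378 kg)
319 kg → truck 2 (remaining 59 kg)
179 kg → truck 3 (remaining 321 kg)
436 kg → truck 4 (remaining 64 kg)
142 kg → truck 3 (remaining 179 kg)
118 kg → truck 3 (remaining 61 kg)
54 kg → truck 2 (remaining 5 kg)
176 kg → truck 5 (remaining 324 kg)
135 kg → truck 5 (remaining 189 kg)
Final trucks: [451] [122,319,54] [179,142,118] [436] [176,135].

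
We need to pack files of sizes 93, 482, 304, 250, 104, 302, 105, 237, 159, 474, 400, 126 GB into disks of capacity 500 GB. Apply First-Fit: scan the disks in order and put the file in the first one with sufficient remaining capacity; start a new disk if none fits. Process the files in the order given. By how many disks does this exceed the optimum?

0

First-Fit: [93,304] [482] [250,104,105] [302,159] [237,126] [474] [400] → 7 disks.
Total size 3036 GB; any packing needs at least ⌈3036/500⌉ = 7 disks.
So 7 is already optimal.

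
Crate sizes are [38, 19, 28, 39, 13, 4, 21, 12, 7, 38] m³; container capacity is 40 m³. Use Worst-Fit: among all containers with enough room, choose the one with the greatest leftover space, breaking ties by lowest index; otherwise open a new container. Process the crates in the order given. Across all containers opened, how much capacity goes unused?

21

38 m³ → container 1 (remaining 2 m³)
19 m³ → container 2 (remaining 21 m³)
28 m³ → container 3 (remaining 12 m³)
39 m³ → container 4 (remaining 1 m³)
13 m³ → container 2 (remaining 8 m³)
4 m³ → container 3 (remaining 8 m³)
21 m³ → container 5 (remaining 19 m³)
12 m³ → container 5 (remaining 7 m³)
7 m³ → container 2 (remaining 1 m³)
38 m³ → container 6 (remaining 2 m³)
6 containers × 40 m³ = 240 m³; used 219 m³; unused 21 m³.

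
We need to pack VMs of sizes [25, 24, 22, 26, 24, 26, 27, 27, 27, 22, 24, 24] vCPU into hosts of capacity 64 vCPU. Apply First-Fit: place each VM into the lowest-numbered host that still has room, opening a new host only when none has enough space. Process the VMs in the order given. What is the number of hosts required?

6

host 1: place 25 vCPU, 39 vCPU left
host 1: place 24 vCPU, 15 vCPU left
host 2: place 22 vCPU, 42 vCPU left
host 2: place 26 vCPU, 16 vCPU left
host 3: place 24 vCPU, 40 vCPU left
host 3: place 26 vCPU, 14 vCPU left
host 4: place 27 vCPU, 37 vCPU left
host 4: place 27 vCPU, 10 vCPU left
host 5: place 27 vCPU, 37 vCPU left
host 5: place 22 vCPU, 15 vCPU left
host 6: place 24 vCPU, 40 vCPU left
host 6: place 24 vCPU, 16 vCPU left
Final hosts: [25,24] [22,26] [24,26] [27,27] [27,22] [24,24].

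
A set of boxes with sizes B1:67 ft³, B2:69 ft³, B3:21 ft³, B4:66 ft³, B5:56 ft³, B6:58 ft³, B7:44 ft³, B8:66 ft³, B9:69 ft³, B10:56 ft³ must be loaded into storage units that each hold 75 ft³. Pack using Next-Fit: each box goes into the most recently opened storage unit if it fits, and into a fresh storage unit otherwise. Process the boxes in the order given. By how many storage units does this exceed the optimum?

Next-Fit: [67] [69] [21] [66] [56] [58] [44] [66] [69] [56] → 10 storage units.
9 boxes exceed 37.5 ft³ (half the capacity), and no two of those can share a storage unit, so at least 9 storage units are needed.
An optimal packing achieves that bound: [69] [69] [67] [66] [66] [58] [56] [56] [44,21] → 9 storage units.
Excess: 10 − 9 = 1.

1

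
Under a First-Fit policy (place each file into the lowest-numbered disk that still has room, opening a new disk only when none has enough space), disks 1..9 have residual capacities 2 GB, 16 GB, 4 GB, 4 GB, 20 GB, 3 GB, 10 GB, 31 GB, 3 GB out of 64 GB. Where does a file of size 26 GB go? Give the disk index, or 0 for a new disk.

8

Disks with room: disk 8 (31 GB).
The first with room is disk 8.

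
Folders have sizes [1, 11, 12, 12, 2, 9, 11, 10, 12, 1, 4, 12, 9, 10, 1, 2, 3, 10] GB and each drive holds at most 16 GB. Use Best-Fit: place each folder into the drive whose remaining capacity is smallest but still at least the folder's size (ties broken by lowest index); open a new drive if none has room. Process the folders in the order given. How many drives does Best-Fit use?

1 GB → drive 1 (remaining 15 GB)
11 GB → drive 1 (remaining 4 GB)
12 GB → drive 2 (remaining 4 GB)
12 GB → drive 3 (remaining 4 GB)
2 GB → drive 1 (remaining 2 GB)
9 GB → drive 4 (remaining 7 GB)
11 GB → drive 5 (remaining 5 GB)
10 GB → drive 6 (remaining 6 GB)
12 GB → drive 7 (remaining 4 GB)
1 GB → drive 1 (remaining 1 GB)
4 GB → drive 2 (remaining 0 GB)
12 GB → drive 8 (remaining 4 GB)
9 GB → drive 9 (remaining 7 GB)
10 GB → drive 10 (remaining 6 GB)
1 GB → drive 1 (remaining 0 GB)
2 GB → drive 3 (remaining 2 GB)
3 GB → drive 7 (remaining 1 GB)
10 GB → drive 11 (remaining 6 GB)
Final drives: [1,11,2,1,1] [12,4] [12,2] [9] [11] [10] [12,3] [12] [9] [10] [10].

11 drives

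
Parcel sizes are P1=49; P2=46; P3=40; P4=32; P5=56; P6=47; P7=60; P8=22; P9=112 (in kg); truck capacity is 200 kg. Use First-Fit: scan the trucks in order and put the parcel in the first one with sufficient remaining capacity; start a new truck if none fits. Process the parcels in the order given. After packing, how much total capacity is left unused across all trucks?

136

truck 1: place P1 (49 kg), 151 kg left
truck 1: place P2 (46 kg), 105 kg left
truck 1: place P3 (40 kg), 65 kg left
truck 1: place P4 (32 kg), 33 kg left
truck 2: place P5 (56 kg), 144 kg left
truck 2: place P6 (47 kg), 97 kg left
truck 2: place P7 (60 kg), 37 kg left
truck 1: place P8 (22 kg), 11 kg left
truck 3: place P9 (112 kg), 88 kg left
3 trucks × 200 kg = 600 kg; used 464 kg; unused 136 kg.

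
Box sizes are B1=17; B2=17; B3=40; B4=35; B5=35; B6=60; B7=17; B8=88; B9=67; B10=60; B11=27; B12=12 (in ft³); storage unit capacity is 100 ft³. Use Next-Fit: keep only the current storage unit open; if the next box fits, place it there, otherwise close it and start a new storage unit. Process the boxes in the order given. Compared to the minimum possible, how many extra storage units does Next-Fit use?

Next-Fit: [17,17,40] [35,35] [60,17] [88] [67] [60,27,12] → 6 storage units.
Total size 475 ft³; any packing needs at least ⌈475/100⌉ = 5 storage units.
An optimal packing achieves that bound: [88,12] [67,27] [60,40] [60,35] [35,17,17,17] → 5 storage units.
Excess: 6 − 5 = 1.

1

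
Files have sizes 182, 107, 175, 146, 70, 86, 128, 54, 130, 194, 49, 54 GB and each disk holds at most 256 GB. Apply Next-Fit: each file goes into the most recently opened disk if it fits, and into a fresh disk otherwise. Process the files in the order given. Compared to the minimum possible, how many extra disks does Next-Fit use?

Next-Fit: [182] [107] [175] [146,70] [86,128] [54,130] [194,49] [54] → 8 disks.
Total size 1375 GB; any packing needs at least ⌈1375/256⌉ = 6 disks.
An optimal packing achieves that bound: [194,54] [182,70] [175,54] [146,107] [130,86] [128,49] → 6 disks.
Excess: 8 − 6 = 2.

2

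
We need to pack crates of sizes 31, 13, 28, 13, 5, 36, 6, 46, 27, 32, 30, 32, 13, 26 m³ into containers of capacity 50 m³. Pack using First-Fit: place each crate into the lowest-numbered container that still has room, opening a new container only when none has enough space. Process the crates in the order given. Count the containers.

9

container 1: place 31 m³, 19 m³ left
container 1: place 13 m³, 6 m³ left
container 2: place 28 m³, 22 m³ left
container 2: place 13 m³, 9 m³ left
container 1: place 5 m³, 1 m³ left
container 3: place 36 m³, 14 m³ left
container 2: place 6 m³, 3 m³ left
container 4: place 46 m³, 4 m³ left
container 5: place 27 m³, 23 m³ left
container 6: place 32 m³, 18 m³ left
container 7: place 30 m³, 20 m³ left
container 8: place 32 m³, 18 m³ left
container 3: place 13 m³, 1 m³ left
container 9: place 26 m³, 24 m³ left
Final containers: [31,13,5] [28,13,6] [36,13] [46] [27] [32] [30] [32] [26].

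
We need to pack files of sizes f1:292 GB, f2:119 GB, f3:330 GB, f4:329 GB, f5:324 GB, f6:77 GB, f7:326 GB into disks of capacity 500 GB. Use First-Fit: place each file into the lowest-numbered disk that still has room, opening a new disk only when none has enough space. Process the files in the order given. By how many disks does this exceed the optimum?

First-Fit: [292,119,77] [330] [329] [324] [326] → 5 disks.
5 files exceed 250 GB (half the capacity), and no two of those can share a disk, so at least 5 disks are needed.
So 5 is already optimal.

0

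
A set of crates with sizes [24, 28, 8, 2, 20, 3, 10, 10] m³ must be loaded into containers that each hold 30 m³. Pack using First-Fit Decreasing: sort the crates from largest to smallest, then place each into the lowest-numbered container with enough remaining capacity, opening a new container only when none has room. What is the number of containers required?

4

Sorted descending: 28, 24, 20, 10, 10, 8, 3, 2.
28 m³ → container 1 (remaining 2 m³)
24 m³ → container 2 (remaining 6 m³)
20 m³ → container 3 (remaining 10 m³)
10 m³ → container 3 (remaining 0 m³)
10 m³ → container 4 (remaining 20 m³)
8 m³ → container 4 (remaining 12 m³)
3 m³ → container 2 (remaining 3 m³)
2 m³ → container 1 (remaining 0 m³)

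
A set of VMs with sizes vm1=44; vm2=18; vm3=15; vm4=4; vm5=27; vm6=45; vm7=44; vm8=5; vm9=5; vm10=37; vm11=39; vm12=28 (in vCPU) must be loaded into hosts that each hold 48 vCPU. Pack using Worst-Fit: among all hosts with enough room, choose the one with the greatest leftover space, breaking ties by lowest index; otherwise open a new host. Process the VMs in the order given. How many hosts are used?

8

vm1 (44 vCPU) → host 1 (remaining 4 vCPU)
vm2 (18 vCPU) → host 2 (remaining 30 vCPU)
vm3 (15 vCPU) → host 2 (remaining 15 vCPU)
vm4 (4 vCPU) → host 2 (remaining 11 vCPU)
vm5 (27 vCPU) → host 3 (remaining 21 vCPU)
vm6 (45 vCPU) → host 4 (remaining 3 vCPU)
vm7 (44 vCPU) → host 5 (remaining 4 vCPU)
vm8 (5 vCPU) → host 3 (remaining 16 vCPU)
vm9 (5 vCPU) → host 3 (remaining 11 vCPU)
vm10 (37 vCPU) → host 6 (remaining 11 vCPU)
vm11 (39 vCPU) → host 7 (remaining 9 vCPU)
vm12 (28 vCPU) → host 8 (remaining 20 vCPU)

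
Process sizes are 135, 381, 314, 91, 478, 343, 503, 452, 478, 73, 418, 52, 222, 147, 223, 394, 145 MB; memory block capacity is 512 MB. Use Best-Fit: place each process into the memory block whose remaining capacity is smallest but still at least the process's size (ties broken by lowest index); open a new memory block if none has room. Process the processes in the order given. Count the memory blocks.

11 memory blocks

Put 135 MB in memory block 1; 377 MB remain.
Put 381 MB in memory block 2; 131 MB remain.
Put 314 MB in memory block 1; 63 MB remain.
Put 91 MB in memory block 2; 40 MB remain.
Put 478 MB in memory block 3; 34 MB remain.
Put 343 MB in memory block 4; 169 MB remain.
Put 503 MB in memory block 5; 9 MB remain.
Put 452 MB in memory block 6; 60 MB remain.
Put 478 MB in memory block 7; 34 MB remain.
Put 73 MB in memory block 4; 96 MB remain.
Put 418 MB in memory block 8; 94 MB remain.
Put 52 MB in memory block 6; 8 MB remain.
Put 222 MB in memory block 9; 290 MB remain.
Put 147 MB in memory block 9; 143 MB remain.
Put 223 MB in memory block 10; 289 MB remain.
Put 394 MB in memory block 11; 118 MB remain.
Put 145 MB in memory block 10; 144 MB remain.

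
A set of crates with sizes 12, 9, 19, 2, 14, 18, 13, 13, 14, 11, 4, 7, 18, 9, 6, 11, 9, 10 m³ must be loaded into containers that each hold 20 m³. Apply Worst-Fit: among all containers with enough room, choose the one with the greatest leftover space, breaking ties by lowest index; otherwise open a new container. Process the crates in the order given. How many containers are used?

13

12 m³ → container 1 (remaining 8 m³)
9 m³ → container 2 (remaining 11 m³)
19 m³ → container 3 (remaining 1 m³)
2 m³ → container 2 (remaining 9 m³)
14 m³ → container 4 (remaining 6 m³)
18 m³ → container 5 (remaining 2 m³)
13 m³ → container 6 (remaining 7 m³)
13 m³ → container 7 (remaining 7 m³)
14 m³ → container 8 (remaining 6 m³)
11 m³ → container 9 (remaining 9 m³)
4 m³ → container 2 (remaining 5 m³)
7 m³ → container 9 (remaining 2 m³)
18 m³ → container 10 (remaining 2 m³)
9 m³ → container 11 (remaining 11 m³)
6 m³ → container 11 (remaining 5 m³)
11 m³ → container 12 (remaining 9 m³)
9 m³ → container 12 (remaining 0 m³)
10 m³ → container 13 (remaining 10 m³)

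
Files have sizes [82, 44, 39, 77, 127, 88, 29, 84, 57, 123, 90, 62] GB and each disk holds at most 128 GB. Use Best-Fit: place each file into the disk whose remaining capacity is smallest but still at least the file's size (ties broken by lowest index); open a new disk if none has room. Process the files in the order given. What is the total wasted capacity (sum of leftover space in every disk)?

82 GB → disk 1 (remaining 46 GB)
44 GB → disk 1 (remaining 2 GB)
39 GB → disk 2 (remaining 89 GB)
77 GB → disk 2 (remaining 12 GB)
127 GB → disk 3 (remaining 1 GB)
88 GB → disk 4 (remaining 40 GB)
29 GB → disk 4 (remaining 11 GB)
84 GB → disk 5 (remaining 44 GB)
57 GB → disk 6 (remaining 71 GB)
123 GB → disk 7 (remaining 5 GB)
90 GB → disk 8 (remaining 38 GB)
62 GB → disk 6 (remaining 9 GB)
8 disks × 128 GB = 1024 GB; used 902 GB; unused 122 GB.

122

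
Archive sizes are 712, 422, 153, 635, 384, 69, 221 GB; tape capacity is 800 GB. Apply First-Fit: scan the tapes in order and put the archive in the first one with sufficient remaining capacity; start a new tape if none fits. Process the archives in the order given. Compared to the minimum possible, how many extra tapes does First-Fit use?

0

First-Fit: [712,69] [422,153,221] [635] [384] → 4 tapes.
Total size 2596 GB; any packing needs at least ⌈2596/800⌉ = 4 tapes.
So 4 is already optimal.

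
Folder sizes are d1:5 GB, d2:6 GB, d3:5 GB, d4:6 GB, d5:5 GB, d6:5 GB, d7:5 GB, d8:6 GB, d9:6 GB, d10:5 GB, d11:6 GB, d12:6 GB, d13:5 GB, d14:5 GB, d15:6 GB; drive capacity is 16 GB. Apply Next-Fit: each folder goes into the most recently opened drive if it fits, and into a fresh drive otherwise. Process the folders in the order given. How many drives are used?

6 drives

drive 1: place d1 (5 GB), 11 GB left
drive 1: place d2 (6 GB), 5 GB left
drive 1: place d3 (5 GB), 0 GB left
drive 2: place d4 (6 GB), 10 GB left
drive 2: place d5 (5 GB), 5 GB left
drive 2: place d6 (5 GB), 0 GB left
drive 3: place d7 (5 GB), 11 GB left
drive 3: place d8 (6 GB), 5 GB left
drive 4: place d9 (6 GB), 10 GB left
drive 4: place d10 (5 GB), 5 GB left
drive 5: place d11 (6 GB), 10 GB left
drive 5: place d12 (6 GB), 4 GB left
drive 6: place d13 (5 GB), 11 GB left
drive 6: place d14 (5 GB), 6 GB left
drive 6: place d15 (6 GB), 0 GB left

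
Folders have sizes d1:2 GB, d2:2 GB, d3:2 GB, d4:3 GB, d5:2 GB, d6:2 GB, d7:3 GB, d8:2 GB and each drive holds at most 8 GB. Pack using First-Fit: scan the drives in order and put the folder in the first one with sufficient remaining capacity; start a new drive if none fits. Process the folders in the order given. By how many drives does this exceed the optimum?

First-Fit: [2,2,2,2] [3,2,3] [2] → 3 drives.
Total size 18 GB; any packing needs at least ⌈18/8⌉ = 3 drives.
So 3 is already optimal.

0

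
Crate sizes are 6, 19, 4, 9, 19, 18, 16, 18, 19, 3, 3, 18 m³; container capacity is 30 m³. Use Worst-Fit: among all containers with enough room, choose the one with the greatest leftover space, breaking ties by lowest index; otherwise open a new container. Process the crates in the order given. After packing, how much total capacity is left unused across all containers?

58

container 1: place 6 m³, 24 m³ left
container 1: place 19 m³, 5 m³ left
container 1: place 4 m³, 1 m³ left
container 2: place 9 m³, 21 m³ left
container 2: place 19 m³, 2 m³ left
container 3: place 18 m³, 12 m³ left
container 4: place 16 m³, 14 m³ left
container 5: place 18 m³, 12 m³ left
container 6: place 19 m³, 11 m³ left
container 4: place 3 m³, 11 m³ left
container 3: place 3 m³, 9 m³ left
container 7: place 18 m³, 12 m³ left
7 containers × 30 m³ = 210 m³; used 152 m³; unused 58 m³.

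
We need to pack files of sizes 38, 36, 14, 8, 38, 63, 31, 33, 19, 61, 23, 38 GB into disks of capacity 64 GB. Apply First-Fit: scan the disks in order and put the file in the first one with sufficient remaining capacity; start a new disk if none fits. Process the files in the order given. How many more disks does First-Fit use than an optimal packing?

First-Fit: [38,14,8] [36,19] [38,23] [63] [31,33] [61] [38] → 7 disks.
Total size 402 GB; any packing needs at least ⌈402/64⌉ = 7 disks.
So 7 is already optimal.

0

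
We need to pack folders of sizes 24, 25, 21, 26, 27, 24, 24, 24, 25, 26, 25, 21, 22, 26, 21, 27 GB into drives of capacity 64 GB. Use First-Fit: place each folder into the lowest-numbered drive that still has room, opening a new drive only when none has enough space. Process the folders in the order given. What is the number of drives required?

Put 24 GB in drive 1; 40 GB remain.
Put 25 GB in drive 1; 15 GB remain.
Put 21 GB in drive 2; 43 GB remain.
Put 26 GB in drive 2; 17 GB remain.
Put 27 GB in drive 3; 37 GB remain.
Put 24 GB in drive 3; 13 GB remain.
Put 24 GB in drive 4; 40 GB remain.
Put 24 GB in drive 4; 16 GB remain.
Put 25 GB in drive 5; 39 GB remain.
Put 26 GB in drive 5; 13 GB remain.
Put 25 GB in drive 6; 39 GB remain.
Put 21 GB in drive 6; 18 GB remain.
Put 22 GB in drive 7; 42 GB remain.
Put 26 GB in drive 7; 16 GB remain.
Put 21 GB in drive 8; 43 GB remain.
Put 27 GB in drive 8; 16 GB remain.
Final drives: [24,25] [21,26] [27,24] [24,24] [25,26] [25,21] [22,26] [21,27].

8 drives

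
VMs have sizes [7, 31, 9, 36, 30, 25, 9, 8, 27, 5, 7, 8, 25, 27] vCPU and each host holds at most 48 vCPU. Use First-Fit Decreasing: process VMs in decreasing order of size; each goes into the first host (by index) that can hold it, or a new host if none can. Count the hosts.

Sorted descending: 36, 31, 30, 27, 27, 25, 25, 9, 9, 8, 8, 7, 7, 5.
Put 36 vCPU in host 1; 12 vCPU remain.
Put 31 vCPU in host 2; 17 vCPU remain.
Put 30 vCPU in host 3; 18 vCPU remain.
Put 27 vCPU in host 4; 21 vCPU remain.
Put 27 vCPU in host 5; 21 vCPU remain.
Put 25 vCPU in host 6; 23 vCPU remain.
Put 25 vCPU in host 7; 23 vCPU remain.
Put 9 vCPU in host 1; 3 vCPU remain.
Put 9 vCPU in host 2; 8 vCPU remain.
Put 8 vCPU in host 2; 0 vCPU remain.
Put 8 vCPU in host 3; 10 vCPU remain.
Put 7 vCPU in host 3; 3 vCPU remain.
Put 7 vCPU in host 4; 14 vCPU remain.
Put 5 vCPU in host 4; 9 vCPU remain.
Final hosts: [36,9] [31,9,8] [30,8,7] [27,7,5] [27] [25] [25].

7 hosts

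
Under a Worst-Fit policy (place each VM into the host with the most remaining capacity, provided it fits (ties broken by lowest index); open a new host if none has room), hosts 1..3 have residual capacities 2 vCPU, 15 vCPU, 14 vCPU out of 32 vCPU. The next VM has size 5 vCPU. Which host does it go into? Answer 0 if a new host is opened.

2

Hosts with room: host 2 (15 vCPU), host 3 (14 vCPU).
Most room is host 2 with 15 vCPU free.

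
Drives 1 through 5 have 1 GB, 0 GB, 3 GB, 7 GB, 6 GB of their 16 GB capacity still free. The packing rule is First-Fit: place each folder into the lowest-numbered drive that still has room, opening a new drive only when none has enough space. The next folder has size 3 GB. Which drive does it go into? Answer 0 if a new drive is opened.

3

Drives with room: drive 3 (3 GB), drive 4 (7 GB), drive 5 (6 GB).
The first with room is drive 3.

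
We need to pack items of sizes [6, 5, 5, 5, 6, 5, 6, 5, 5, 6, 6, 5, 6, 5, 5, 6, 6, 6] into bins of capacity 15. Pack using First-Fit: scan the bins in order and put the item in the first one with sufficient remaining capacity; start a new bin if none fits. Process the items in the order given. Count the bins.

8 bins

6 → bin 1 (remaining 9)
5 → bin 1 (remaining 4)
5 → bin 2 (remaining 10)
5 → bin 2 (remaining 5)
6 → bin 3 (remaining 9)
5 → bin 2 (remaining 0)
6 → bin 3 (remaining 3)
5 → bin 4 (remaining 10)
5 → bin 4 (remaining 5)
6 → bin 5 (remaining 9)
6 → bin 5 (remaining 3)
5 → bin 4 (remaining 0)
6 → bin 6 (remaining 9)
5 → bin 6 (remaining 4)
5 → bin 7 (remaining 10)
6 → bin 7 (remaining 4)
6 → bin 8 (remaining 9)
6 → bin 8 (remaining 3)
Final bins: [6,5] [5,5,5] [6,6] [5,5,5] [6,6] [6,5] [5,6] [6,6].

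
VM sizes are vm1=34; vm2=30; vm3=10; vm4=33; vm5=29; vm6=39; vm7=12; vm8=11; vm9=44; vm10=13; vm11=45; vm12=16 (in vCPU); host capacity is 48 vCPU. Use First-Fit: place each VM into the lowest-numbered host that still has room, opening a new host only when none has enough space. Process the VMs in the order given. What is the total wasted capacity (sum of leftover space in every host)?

68

Put vm1 (34 vCPU) in host 1; 14 vCPU remain.
Put vm2 (30 vCPU) in host 2; 18 vCPU remain.
Put vm3 (10 vCPU) in host 1; 4 vCPU remain.
Put vm4 (33 vCPU) in host 3; 15 vCPU remain.
Put vm5 (29 vCPU) in host 4; 19 vCPU remain.
Put vm6 (39 vCPU) in host 5; 9 vCPU remain.
Put vm7 (12 vCPU) in host 2; 6 vCPU remain.
Put vm8 (11 vCPU) in host 3; 4 vCPU remain.
Put vm9 (44 vCPU) in host 6; 4 vCPU remain.
Put vm10 (13 vCPU) in host 4; 6 vCPU remain.
Put vm11 (45 vCPU) in host 7; 3 vCPU remain.
Put vm12 (16 vCPU) in host 8; 32 vCPU remain.
8 hosts × 48 vCPU = 384 vCPU; used 316 vCPU; unused 68 vCPU.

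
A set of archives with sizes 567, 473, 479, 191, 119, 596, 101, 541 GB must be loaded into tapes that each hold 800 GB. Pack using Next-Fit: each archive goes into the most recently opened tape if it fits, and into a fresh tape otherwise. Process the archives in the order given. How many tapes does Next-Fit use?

5 tapes

567 GB → tape 1 (remaining 233 GB)
473 GB → tape 2 (remaining 327 GB)
479 GB → tape 3 (remaining 321 GB)
191 GB → tape 3 (remaining 130 GB)
119 GB → tape 3 (remaining 11 GB)
596 GB → tape 4 (remaining 204 GB)
101 GB → tape 4 (remaining 103 GB)
541 GB → tape 5 (remaining 259 GB)
Final tapes: [567] [473] [479,191,119] [596,101] [541].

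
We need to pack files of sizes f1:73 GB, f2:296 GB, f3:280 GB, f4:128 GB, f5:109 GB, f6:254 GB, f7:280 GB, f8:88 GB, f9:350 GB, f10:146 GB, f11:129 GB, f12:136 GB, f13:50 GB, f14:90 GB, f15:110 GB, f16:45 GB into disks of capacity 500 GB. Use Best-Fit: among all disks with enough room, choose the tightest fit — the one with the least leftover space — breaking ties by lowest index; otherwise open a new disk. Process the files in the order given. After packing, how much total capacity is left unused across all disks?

436

Put f1 (73 GB) in disk 1; 427 GB remain.
Put f2 (296 GB) in disk 1; 131 GB remain.
Put f3 (280 GB) in disk 2; 220 GB remain.
Put f4 (128 GB) in disk 1; 3 GB remain.
Put f5 (109 GB) in disk 2; 111 GB remain.
Put f6 (254 GB) in disk 3; 246 GB remain.
Put f7 (280 GB) in disk 4; 220 GB remain.
Put f8 (88 GB) in disk 2; 23 GB remain.
Put f9 (350 GB) in disk 5; 150 GB remain.
Put f10 (146 GB) in disk 5; 4 GB remain.
Put f11 (129 GB) in disk 4; 91 GB remain.
Put f12 (136 GB) in disk 3; 110 GB remain.
Put f13 (50 GB) in disk 4; 41 GB remain.
Put f14 (90 GB) in disk 3; 20 GB remain.
Put f15 (110 GB) in disk 6; 390 GB remain.
Put f16 (45 GB) in disk 6; 345 GB remain.
6 disks × 500 GB = 3000 GB; used 2564 GB; unused 436 GB.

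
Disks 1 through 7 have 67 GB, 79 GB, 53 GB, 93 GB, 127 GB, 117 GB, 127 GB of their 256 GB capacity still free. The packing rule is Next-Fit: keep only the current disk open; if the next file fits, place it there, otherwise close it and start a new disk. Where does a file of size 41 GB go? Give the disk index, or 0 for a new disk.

Next-Fit only looks at disk 7, which has 127 GB free.
41 GB fits there.

7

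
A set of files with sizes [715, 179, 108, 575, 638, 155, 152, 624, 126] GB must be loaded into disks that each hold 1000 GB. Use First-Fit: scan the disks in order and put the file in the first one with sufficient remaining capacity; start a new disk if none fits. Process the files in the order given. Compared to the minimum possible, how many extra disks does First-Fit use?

0

First-Fit: [715,179] [108,575,155,152] [638,126] [624] → 4 disks.
Total size 3272 GB; any packing needs at least ⌈3272/1000⌉ = 4 disks.
So 4 is already optimal.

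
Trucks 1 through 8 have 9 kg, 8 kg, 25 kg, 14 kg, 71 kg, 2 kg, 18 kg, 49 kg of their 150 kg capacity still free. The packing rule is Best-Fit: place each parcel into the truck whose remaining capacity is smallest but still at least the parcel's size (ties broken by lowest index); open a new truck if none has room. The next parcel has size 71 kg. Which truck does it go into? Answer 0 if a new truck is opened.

Trucks with room: truck 5 (71 kg).
Tightest fit is truck 5 with 71 kg free.

5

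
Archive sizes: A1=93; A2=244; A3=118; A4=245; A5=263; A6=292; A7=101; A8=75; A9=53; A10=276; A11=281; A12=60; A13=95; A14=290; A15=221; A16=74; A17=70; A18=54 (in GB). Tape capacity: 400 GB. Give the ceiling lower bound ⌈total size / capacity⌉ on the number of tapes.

Total size = 93 + 244 + 118 + 245 + 263 + 292 + 101 + 75 + 53 + 276 + 281 + 60 + 95 + 290 + 221 + 74 + 70 + 54 = 2905 GB.
⌈2905 / 400⌉ = 8.

8 tapes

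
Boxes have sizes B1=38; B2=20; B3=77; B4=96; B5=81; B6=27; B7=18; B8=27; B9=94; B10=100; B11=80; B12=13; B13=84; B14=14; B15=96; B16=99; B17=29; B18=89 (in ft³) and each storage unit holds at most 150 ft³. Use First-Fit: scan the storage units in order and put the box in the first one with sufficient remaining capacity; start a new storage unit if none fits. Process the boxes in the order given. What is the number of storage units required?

10 storage units

storage unit 1: place B1 (38 ft³), 112 ft³ left
storage unit 1: place B2 (20 ft³), 92 ft³ left
storage unit 1: place B3 (77 ft³), 15 ft³ left
storage unit 2: place B4 (96 ft³), 54 ft³ left
storage unit 3: place B5 (81 ft³), 69 ft³ left
storage unit 2: place B6 (27 ft³), 27 ft³ left
storage unit 2: place B7 (18 ft³), 9 ft³ left
storage unit 3: place B8 (27 ft³), 42 ft³ left
storage unit 4: place B9 (94 ft³), 56 ft³ left
storage unit 5: place B10 (100 ft³), 50 ft³ left
storage unit 6: place B11 (80 ft³), 70 ft³ left
storage unit 1: place B12 (13 ft³), 2 ft³ left
storage unit 7: place B13 (84 ft³), 66 ft³ left
storage unit 3: place B14 (14 ft³), 28 ft³ left
storage unit 8: place B15 (96 ft³), 54 ft³ left
storage unit 9: place B16 (99 ft³), 51 ft³ left
storage unit 4: place B17 (29 ft³), 27 ft³ left
storage unit 10: place B18 (89 ft³), 61 ft³ left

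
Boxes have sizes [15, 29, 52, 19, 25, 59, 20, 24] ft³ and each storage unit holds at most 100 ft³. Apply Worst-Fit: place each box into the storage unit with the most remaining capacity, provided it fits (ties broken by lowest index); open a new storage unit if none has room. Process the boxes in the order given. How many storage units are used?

Put 15 ft³ in storage unit 1; 85 ft³ remain.
Put 29 ft³ in storage unit 1; 56 ft³ remain.
Put 52 ft³ in storage unit 1; 4 ft³ remain.
Put 19 ft³ in storage unit 2; 81 ft³ remain.
Put 25 ft³ in storage unit 2; 56 ft³ remain.
Put 59 ft³ in storage unit 3; 41 ft³ remain.
Put 20 ft³ in storage unit 2; 36 ft³ remain.
Put 24 ft³ in storage unit 3; 17 ft³ remain.

3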